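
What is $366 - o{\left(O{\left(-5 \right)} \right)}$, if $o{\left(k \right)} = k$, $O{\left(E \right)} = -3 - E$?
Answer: $364$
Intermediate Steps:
$366 - o{\left(O{\left(-5 \right)} \right)} = 366 - \left(-3 - -5\right) = 366 - \left(-3 + 5\right) = 366 - 2 = 364$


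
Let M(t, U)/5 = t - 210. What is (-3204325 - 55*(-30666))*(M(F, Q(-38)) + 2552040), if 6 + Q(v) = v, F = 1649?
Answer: -3884138163325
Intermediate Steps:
Q(v) = -6 + v
M(t, U) = -1050 + 5*t (M(t, U) = 5*(t - 210) = 5*(-210 + t) = -1050 + 5*t)
(-3204325 - 55*(-30666))*(M(F, Q(-38)) + 2552040) = (-3204325 - 55*(-30666))*((-1050 + 5*1649) + 2552040) = (-3204325 + 1686630)*((-1050 + 8245) + 2552040) = -1517695*(7195 + 2552040) = -1517695*2559235 = -3884138163325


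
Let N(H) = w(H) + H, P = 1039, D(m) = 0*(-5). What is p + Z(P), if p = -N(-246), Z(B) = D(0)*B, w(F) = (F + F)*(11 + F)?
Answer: -115374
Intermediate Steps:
D(m) = 0
w(F) = 2*F*(11 + F) (w(F) = (2*F)*(11 + F) = 2*F*(11 + F))
Z(B) = 0 (Z(B) = 0*B = 0)
N(H) = H + 2*H*(11 + H) (N(H) = 2*H*(11 + H) + H = H + 2*H*(11 + H))
p = -115374 (p = -(-246)*(23 + 2*(-246)) = -(-246)*(23 - 492) = -(-246)*(-469) = -1*115374 = -115374)
p + Z(P) = -115374 + 0 = -115374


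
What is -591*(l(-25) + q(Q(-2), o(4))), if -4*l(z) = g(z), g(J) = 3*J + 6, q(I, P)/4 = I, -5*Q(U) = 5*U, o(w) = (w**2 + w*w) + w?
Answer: -59691/4 ≈ -14923.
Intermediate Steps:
o(w) = w + 2*w**2 (o(w) = (w**2 + w**2) + w = 2*w**2 + w = w + 2*w**2)
Q(U) = -U
q(I, P) = 4*I
g(J) = 6 + 3*J
l(z) = -3/2 - 3*z/4 (l(z) = -(6 + 3*z)/4 = -3/2 - 3*z/4)
-591*(l(-25) + q(Q(-2), o(4))) = -591*((-3/2 - 3/4*(-25)) + 4*(-1*(-2))) = -591*((-3/2 + 75/4) + 4*2) = -591*(69/4 + 8) = -591*101/4 = -59691/4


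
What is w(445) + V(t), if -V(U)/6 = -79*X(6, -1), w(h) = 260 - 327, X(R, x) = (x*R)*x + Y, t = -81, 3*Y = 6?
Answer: 3725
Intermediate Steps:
Y = 2 (Y = (⅓)*6 = 2)
X(R, x) = 2 + R*x² (X(R, x) = (x*R)*x + 2 = (R*x)*x + 2 = R*x² + 2 = 2 + R*x²)
w(h) = -67
V(U) = 3792 (V(U) = -(-474)*(2 + 6*(-1)²) = -(-474)*(2 + 6*1) = -(-474)*(2 + 6) = -(-474)*8 = -6*(-632) = 3792)
w(445) + V(t) = -67 + 3792 = 3725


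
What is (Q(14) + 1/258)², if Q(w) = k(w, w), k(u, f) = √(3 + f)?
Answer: 1131589/66564 + √17/129 ≈ 17.032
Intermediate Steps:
Q(w) = √(3 + w)
(Q(14) + 1/258)² = (√(3 + 14) + 1/258)² = (√17 + 1/258)² = (1/258 + √17)²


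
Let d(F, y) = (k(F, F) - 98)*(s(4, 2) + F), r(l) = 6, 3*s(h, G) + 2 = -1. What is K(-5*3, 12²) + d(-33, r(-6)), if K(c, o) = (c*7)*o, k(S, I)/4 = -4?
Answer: -11244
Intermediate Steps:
s(h, G) = -1 (s(h, G) = -⅔ + (⅓)*(-1) = -⅔ - ⅓ = -1)
k(S, I) = -16 (k(S, I) = 4*(-4) = -16)
d(F, y) = 114 - 114*F (d(F, y) = (-16 - 98)*(-1 + F) = -114*(-1 + F) = 114 - 114*F)
K(c, o) = 7*c*o (K(c, o) = (7*c)*o = 7*c*o)
K(-5*3, 12²) + d(-33, r(-6)) = 7*(-5*3)*12² + (114 - 114*(-33)) = 7*(-15)*144 + (114 + 3762) = -15120 + 3876 = -11244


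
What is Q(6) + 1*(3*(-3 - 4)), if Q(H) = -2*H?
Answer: -33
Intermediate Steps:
Q(6) + 1*(3*(-3 - 4)) = -2*6 + 1*(3*(-3 - 4)) = -12 + 1*(3*(-7)) = -12 + 1*(-21) = -12 - 21 = -33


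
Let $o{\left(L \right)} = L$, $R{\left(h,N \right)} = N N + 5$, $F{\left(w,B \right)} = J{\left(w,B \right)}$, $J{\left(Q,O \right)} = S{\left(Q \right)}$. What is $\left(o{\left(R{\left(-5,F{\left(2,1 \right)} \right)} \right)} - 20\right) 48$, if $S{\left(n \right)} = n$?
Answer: $-528$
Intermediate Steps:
$J{\left(Q,O \right)} = Q$
$F{\left(w,B \right)} = w$
$R{\left(h,N \right)} = 5 + N^{2}$ ($R{\left(h,N \right)} = N^{2} + 5 = 5 + N^{2}$)
$\left(o{\left(R{\left(-5,F{\left(2,1 \right)} \right)} \right)} - 20\right) 48 = \left(\left(5 + 2^{2}\right) - 20\right) 48 = \left(\left(5 + 4\right) - 20\right) 48 = \left(9 - 20\right) 48 = \left(-11\right) 48 = -528$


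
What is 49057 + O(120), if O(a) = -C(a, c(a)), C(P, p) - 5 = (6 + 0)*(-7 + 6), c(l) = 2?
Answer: 49058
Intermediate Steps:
C(P, p) = -1 (C(P, p) = 5 + (6 + 0)*(-7 + 6) = 5 + 6*(-1) = 5 - 6 = -1)
O(a) = 1 (O(a) = -1*(-1) = 1)
49057 + O(120) = 49057 + 1 = 49058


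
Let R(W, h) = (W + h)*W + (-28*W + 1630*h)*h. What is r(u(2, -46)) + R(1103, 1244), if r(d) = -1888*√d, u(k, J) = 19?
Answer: 2486652725 - 1888*√19 ≈ 2.4866e+9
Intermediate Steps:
R(W, h) = W*(W + h) + h*(-28*W + 1630*h)
r(u(2, -46)) + R(1103, 1244) = -1888*√19 + (1103² + 1630*1244² - 27*1103*1244) = -1888*√19 + (1216609 + 1630*1547536 - 37047564) = -1888*√19 + (1216609 + 2522483680 - 37047564) = -1888*√19 + 2486652725 = 2486652725 - 1888*√19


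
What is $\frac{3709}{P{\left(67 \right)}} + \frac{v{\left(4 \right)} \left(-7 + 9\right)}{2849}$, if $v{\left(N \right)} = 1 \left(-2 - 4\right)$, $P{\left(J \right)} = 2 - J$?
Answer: $- \frac{10567721}{185185} \approx -57.066$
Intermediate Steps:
$v{\left(N \right)} = -6$ ($v{\left(N \right)} = 1 \left(-6\right) = -6$)
$\frac{3709}{P{\left(67 \right)}} + \frac{v{\left(4 \right)} \left(-7 + 9\right)}{2849} = \frac{3709}{2 - 67} + \frac{\left(-6\right) \left(-7 + 9\right)}{2849} = \frac{3709}{2 - 67} + \left(-6\right) 2 \cdot \frac{1}{2849} = \frac{3709}{-65} - \frac{12}{2849} = 3709 \left(- \frac{1}{65}\right) - \frac{12}{2849} = - \frac{3709}{65} - \frac{12}{2849} = - \frac{10567721}{185185}$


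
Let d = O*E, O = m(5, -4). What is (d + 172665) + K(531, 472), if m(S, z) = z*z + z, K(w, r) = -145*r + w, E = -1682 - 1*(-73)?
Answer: 85448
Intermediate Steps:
E = -1609 (E = -1682 + 73 = -1609)
K(w, r) = w - 145*r
m(S, z) = z + z² (m(S, z) = z² + z = z + z²)
O = 12 (O = -4*(1 - 4) = -4*(-3) = 12)
d = -19308 (d = 12*(-1609) = -19308)
(d + 172665) + K(531, 472) = (-19308 + 172665) + (531 - 145*472) = 153357 + (531 - 68440) = 153357 - 67909 = 85448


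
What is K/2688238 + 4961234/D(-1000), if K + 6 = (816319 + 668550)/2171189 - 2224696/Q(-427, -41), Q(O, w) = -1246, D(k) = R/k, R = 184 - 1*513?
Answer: 2577181848325411817933819/170903615524247942 ≈ 1.5080e+7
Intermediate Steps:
R = -329 (R = 184 - 513 = -329)
D(k) = -329/k
K = 2407926910677/1352650747 (K = -6 + ((816319 + 668550)/2171189 - 2224696/(-1246)) = -6 + (1484869*(1/2171189) - 2224696*(-1/1246)) = -6 + (1484869/2171189 + 1112348/623) = -6 + 2416042815159/1352650747 = 2407926910677/1352650747 ≈ 1780.2)
K/2688238 + 4961234/D(-1000) = (2407926910677/1352650747)/2688238 + 4961234/((-329/(-1000))) = (2407926910677/1352650747)*(1/2688238) + 4961234/((-329*(-1/1000))) = 2407926910677/3636247138813786 + 4961234/(329/1000) = 2407926910677/3636247138813786 + 4961234*(1000/329) = 2407926910677/3636247138813786 + 4961234000/329 = 2577181848325411817933819/170903615524247942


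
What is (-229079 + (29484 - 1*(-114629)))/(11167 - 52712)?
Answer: 12138/5935 ≈ 2.0452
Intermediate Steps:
(-229079 + (29484 - 1*(-114629)))/(11167 - 52712) = (-229079 + (29484 + 114629))/(-41545) = (-229079 + 144113)*(-1/41545) = -84966*(-1/41545) = 12138/5935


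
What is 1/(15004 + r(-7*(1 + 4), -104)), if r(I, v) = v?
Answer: 1/14900 ≈ 6.7114e-5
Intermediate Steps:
1/(15004 + r(-7*(1 + 4), -104)) = 1/(15004 - 104) = 1/14900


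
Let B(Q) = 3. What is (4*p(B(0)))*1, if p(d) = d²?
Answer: 36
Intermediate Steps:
(4*p(B(0)))*1 = (4*3²)*1 = (4*9)*1 = 36*1 = 36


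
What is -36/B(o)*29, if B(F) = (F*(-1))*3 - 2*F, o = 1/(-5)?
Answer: -1044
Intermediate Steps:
o = -⅕ ≈ -0.20000
B(F) = -5*F (B(F) = -F*3 - 2*F = -3*F - 2*F = -5*F)
-36/B(o)*29 = -36/((-5*(-⅕)))*29 = -36/1*29 = -36*1*29 = -36*29 = -1044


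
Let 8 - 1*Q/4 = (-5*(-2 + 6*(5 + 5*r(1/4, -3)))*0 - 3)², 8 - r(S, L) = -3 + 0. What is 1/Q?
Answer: -¼ ≈ -0.25000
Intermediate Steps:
r(S, L) = 11 (r(S, L) = 8 - (-3 + 0) = 8 - 1*(-3) = 8 + 3 = 11)
Q = -4 (Q = 32 - 4*(-5*(-2 + 6*(5 + 5*11))*0 - 3)² = 32 - 4*(-5*(-2 + 6*(5 + 55))*0 - 3)² = 32 - 4*(-5*(-2 + 6*60)*0 - 3)² = 32 - 4*(-5*(-2 + 360)*0 - 3)² = 32 - 4*(-5*358*0 - 3)² = 32 - 4*(-1790*0 - 3)² = 32 - 4*(0 - 3)² = 32 - 4*(-3)² = 32 - 4*9 = 32 - 36 = -4)
1/Q = 1/(-4) = -¼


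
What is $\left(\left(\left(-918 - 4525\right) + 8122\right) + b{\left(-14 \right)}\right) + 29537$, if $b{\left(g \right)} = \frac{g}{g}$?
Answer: $32217$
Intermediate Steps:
$b{\left(g \right)} = 1$
$\left(\left(\left(-918 - 4525\right) + 8122\right) + b{\left(-14 \right)}\right) + 29537 = \left(\left(\left(-918 - 4525\right) + 8122\right) + 1\right) + 29537 = \left(\left(-5443 + 8122\right) + 1\right) + 29537 = \left(2679 + 1\right) + 29537 = 2680 + 29537 = 32217$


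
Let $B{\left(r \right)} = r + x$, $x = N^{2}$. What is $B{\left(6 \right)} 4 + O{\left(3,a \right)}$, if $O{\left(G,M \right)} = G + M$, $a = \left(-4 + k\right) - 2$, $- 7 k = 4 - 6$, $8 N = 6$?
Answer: $\frac{659}{28} \approx 23.536$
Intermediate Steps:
$N = \frac{3}{4}$ ($N = \frac{1}{8} \cdot 6 = \frac{3}{4} \approx 0.75$)
$k = \frac{2}{7}$ ($k = - \frac{4 - 6}{7} = \left(- \frac{1}{7}\right) \left(-2\right) = \frac{2}{7} \approx 0.28571$)
$a = - \frac{40}{7}$ ($a = \left(-4 + \frac{2}{7}\right) - 2 = - \frac{26}{7} - 2 = - \frac{40}{7} \approx -5.7143$)
$x = \frac{9}{16}$ ($x = \left(\frac{3}{4}\right)^{2} = \frac{9}{16} \approx 0.5625$)
$B{\left(r \right)} = \frac{9}{16} + r$ ($B{\left(r \right)} = r + \frac{9}{16} = \frac{9}{16} + r$)
$B{\left(6 \right)} 4 + O{\left(3,a \right)} = \left(\frac{9}{16} + 6\right) 4 + \left(3 - \frac{40}{7}\right) = \frac{105}{16} \cdot 4 - \frac{19}{7} = \frac{105}{4} - \frac{19}{7} = \frac{659}{28}$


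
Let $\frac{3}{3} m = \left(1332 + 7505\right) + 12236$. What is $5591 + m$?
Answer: $26664$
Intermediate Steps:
$m = 21073$ ($m = \left(1332 + 7505\right) + 12236 = 8837 + 12236 = 21073$)
$5591 + m = 5591 + 21073 = 26664$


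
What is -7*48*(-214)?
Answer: 71904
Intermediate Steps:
-7*48*(-214) = -336*(-214) = -1*(-71904) = 71904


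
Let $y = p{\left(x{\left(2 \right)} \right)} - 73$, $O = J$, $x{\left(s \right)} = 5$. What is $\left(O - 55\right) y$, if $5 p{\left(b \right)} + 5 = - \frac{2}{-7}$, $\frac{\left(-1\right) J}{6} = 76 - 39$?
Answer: $\frac{716876}{35} \approx 20482.0$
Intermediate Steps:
$J = -222$ ($J = - 6 \left(76 - 39\right) = \left(-6\right) 37 = -222$)
$O = -222$
$p{\left(b \right)} = - \frac{33}{35}$ ($p{\left(b \right)} = -1 + \frac{\left(-2\right) \frac{1}{-7}}{5} = -1 + \frac{\left(-2\right) \left(- \frac{1}{7}\right)}{5} = -1 + \frac{1}{5} \cdot \frac{2}{7} = -1 + \frac{2}{35} = - \frac{33}{35}$)
$y = - \frac{2588}{35}$ ($y = - \frac{33}{35} - 73 = - \frac{2588}{35} \approx -73.943$)
$\left(O - 55\right) y = \left(-222 - 55\right) \left(- \frac{2588}{35}\right) = \left(-277\right) \left(- \frac{2588}{35}\right) = \frac{716876}{35}$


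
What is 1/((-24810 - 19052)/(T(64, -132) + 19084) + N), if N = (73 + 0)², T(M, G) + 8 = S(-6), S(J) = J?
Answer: 9535/50790084 ≈ 0.00018773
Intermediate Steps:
T(M, G) = -14 (T(M, G) = -8 - 6 = -14)
N = 5329 (N = 73² = 5329)
1/((-24810 - 19052)/(T(64, -132) + 19084) + N) = 1/((-24810 - 19052)/(-14 + 19084) + 5329) = 1/(-43862/19070 + 5329) = 1/(-43862*1/19070 + 5329) = 1/(-21931/9535 + 5329) = 1/(50790084/9535) = 9535/50790084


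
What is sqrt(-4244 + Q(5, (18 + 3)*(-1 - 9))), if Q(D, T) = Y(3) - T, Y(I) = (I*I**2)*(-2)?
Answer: 2*I*sqrt(1022) ≈ 63.938*I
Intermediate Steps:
Y(I) = -2*I**3 (Y(I) = I**3*(-2) = -2*I**3)
Q(D, T) = -54 - T (Q(D, T) = -2*3**3 - T = -2*27 - T = -54 - T)
sqrt(-4244 + Q(5, (18 + 3)*(-1 - 9))) = sqrt(-4244 + (-54 - (18 + 3)*(-1 - 9))) = sqrt(-4244 + (-54 - 21*(-10))) = sqrt(-4244 + (-54 - 1*(-210))) = sqrt(-4244 + (-54 + 210)) = sqrt(-4244 + 156) = sqrt(-4088) = 2*I*sqrt(1022)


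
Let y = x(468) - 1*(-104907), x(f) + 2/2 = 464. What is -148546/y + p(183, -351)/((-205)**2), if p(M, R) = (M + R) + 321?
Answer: -59092/42025 ≈ -1.4061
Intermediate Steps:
x(f) = 463 (x(f) = -1 + 464 = 463)
p(M, R) = 321 + M + R
y = 105370 (y = 463 - 1*(-104907) = 463 + 104907 = 105370)
-148546/y + p(183, -351)/((-205)**2) = -148546/105370 + (321 + 183 - 351)/((-205)**2) = -148546*1/105370 + 153/42025 = -289/205 + 153*(1/42025) = -289/205 + 153/42025 = -59092/42025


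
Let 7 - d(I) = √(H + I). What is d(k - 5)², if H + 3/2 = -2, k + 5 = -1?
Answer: (14 - I*√58)²/4 ≈ 34.5 - 53.31*I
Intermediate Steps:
k = -6 (k = -5 - 1 = -6)
H = -7/2 (H = -3/2 - 2 = -7/2 ≈ -3.5000)
d(I) = 7 - √(-7/2 + I)
d(k - 5)² = (7 - √(-14 + 4*(-6 - 5))/2)² = (7 - √(-14 + 4*(-11))/2)² = (7 - √(-14 - 44)/2)² = (7 - I*√58/2)²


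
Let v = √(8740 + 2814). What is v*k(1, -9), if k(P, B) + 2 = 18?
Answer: 16*√11554 ≈ 1719.8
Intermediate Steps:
k(P, B) = 16 (k(P, B) = -2 + 18 = 16)
v = √11554 ≈ 107.49
v*k(1, -9) = √11554*16 = 16*√11554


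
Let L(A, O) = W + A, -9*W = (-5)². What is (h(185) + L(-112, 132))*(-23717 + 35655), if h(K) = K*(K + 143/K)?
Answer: 3680234702/9 ≈ 4.0891e+8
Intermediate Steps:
W = -25/9 (W = -⅑*(-5)² = -⅑*25 = -25/9 ≈ -2.7778)
L(A, O) = -25/9 + A
(h(185) + L(-112, 132))*(-23717 + 35655) = ((143 + 185²) + (-25/9 - 112))*(-23717 + 35655) = ((143 + 34225) - 1033/9)*11938 = (34368 - 1033/9)*11938 = (308279/9)*11938 = 3680234702/9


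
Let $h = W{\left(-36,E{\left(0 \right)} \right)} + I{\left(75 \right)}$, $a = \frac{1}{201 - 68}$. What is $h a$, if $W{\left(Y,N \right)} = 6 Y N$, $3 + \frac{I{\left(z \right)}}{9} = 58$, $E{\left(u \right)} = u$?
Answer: $\frac{495}{133} \approx 3.7218$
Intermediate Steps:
$I{\left(z \right)} = 495$ ($I{\left(z \right)} = -27 + 9 \cdot 58 = -27 + 522 = 495$)
$W{\left(Y,N \right)} = 6 N Y$
$a = \frac{1}{133} \approx 0.0075188$
$h = 495$ ($h = 6 \cdot 0 \left(-36\right) + 495 = 0 + 495 = 495$)
$h a = 495 \cdot \frac{1}{133} = \frac{495}{133}$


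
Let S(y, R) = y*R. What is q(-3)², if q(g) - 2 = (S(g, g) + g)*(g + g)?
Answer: 1156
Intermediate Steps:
S(y, R) = R*y
q(g) = 2 + 2*g*(g + g²) (q(g) = 2 + (g*g + g)*(g + g) = 2 + (g² + g)*(2*g) = 2 + (g + g²)*(2*g) = 2 + 2*g*(g + g²))
q(-3)² = (2 + 2*(-3)² + 2*(-3)³)² = (2 + 2*9 + 2*(-27))² = (2 + 18 - 54)² = (-34)² = 1156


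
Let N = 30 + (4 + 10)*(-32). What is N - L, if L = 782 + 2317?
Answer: -3517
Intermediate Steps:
N = -418 (N = 30 + 14*(-32) = 30 - 448 = -418)
L = 3099
N - L = -418 - 1*3099 = -418 - 3099 = -3517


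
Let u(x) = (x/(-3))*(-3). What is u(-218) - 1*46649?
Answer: -46867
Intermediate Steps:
u(x) = x (u(x) = (x*(-⅓))*(-3) = -x/3*(-3) = x)
u(-218) - 1*46649 = -218 - 1*46649 = -218 - 46649 = -46867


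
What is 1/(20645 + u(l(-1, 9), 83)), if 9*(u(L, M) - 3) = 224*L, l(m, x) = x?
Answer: 1/20872 ≈ 4.7911e-5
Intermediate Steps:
u(L, M) = 3 + 224*L/9 (u(L, M) = 3 + (224*L)/9 = 3 + 224*L/9)
1/(20645 + u(l(-1, 9), 83)) = 1/(20645 + (3 + (224/9)*9)) = 1/(20645 + (3 + 224)) = 1/(20645 + 227) = 1/20872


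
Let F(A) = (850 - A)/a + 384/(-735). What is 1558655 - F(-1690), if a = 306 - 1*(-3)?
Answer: 117997394027/75705 ≈ 1.5586e+6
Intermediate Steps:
a = 309 (a = 306 + 3 = 309)
F(A) = 168698/75705 - A/309 (F(A) = (850 - A)/309 + 384/(-735) = (850 - A)*(1/309) + 384*(-1/735) = (850/309 - A/309) - 128/245 = 168698/75705 - A/309)
1558655 - F(-1690) = 1558655 - (168698/75705 - 1/309*(-1690)) = 1558655 - (168698/75705 + 1690/309) = 1558655 - 1*582748/75705 = 1558655 - 582748/75705 = 117997394027/75705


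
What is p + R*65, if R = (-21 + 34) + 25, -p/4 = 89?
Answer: 2114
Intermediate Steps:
p = -356 (p = -4*89 = -356)
R = 38 (R = 13 + 25 = 38)
p + R*65 = -356 + 38*65 = -356 + 2470 = 2114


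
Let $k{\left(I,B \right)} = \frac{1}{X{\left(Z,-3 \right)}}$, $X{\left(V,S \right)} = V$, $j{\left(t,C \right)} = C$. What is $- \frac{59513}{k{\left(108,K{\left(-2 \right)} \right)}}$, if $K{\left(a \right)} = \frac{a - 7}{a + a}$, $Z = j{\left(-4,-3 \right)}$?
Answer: $178539$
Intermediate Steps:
$Z = -3$
$K{\left(a \right)} = \frac{-7 + a}{2 a}$
$k{\left(I,B \right)} = - \frac{1}{3}$ ($k{\left(I,B \right)} = \frac{1}{-3} = - \frac{1}{3}$)
$- \frac{59513}{k{\left(108,K{\left(-2 \right)} \right)}} = - \frac{59513}{- \frac{1}{3}} = \left(-59513\right) \left(-3\right) = 178539$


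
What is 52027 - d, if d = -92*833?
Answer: 128663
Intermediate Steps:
d = -76636
52027 - d = 52027 - 1*(-76636) = 52027 + 76636 = 128663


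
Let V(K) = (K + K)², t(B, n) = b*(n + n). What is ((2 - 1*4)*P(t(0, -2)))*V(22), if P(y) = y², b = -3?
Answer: -557568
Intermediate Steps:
t(B, n) = -6*n (t(B, n) = -3*(n + n) = -6*n)
V(K) = 4*K² (V(K) = (2*K)² = 4*K²)
((2 - 1*4)*P(t(0, -2)))*V(22) = ((2 - 1*4)*(-6*(-2))²)*(4*22²) = ((2 - 4)*12²)*(4*484) = -2*144*1936 = -288*1936 = -557568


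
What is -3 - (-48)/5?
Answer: 33/5 ≈ 6.6000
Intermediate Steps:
-3 - (-48)/5 = -3 - 12*(-4/5) = -3 + 48/5 = 33/5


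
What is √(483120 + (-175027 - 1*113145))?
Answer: 2*√48737 ≈ 441.53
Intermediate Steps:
√(483120 + (-175027 - 1*113145)) = √(483120 + (-175027 - 113145)) = √(483120 - 288172) = √194948 = 2*√48737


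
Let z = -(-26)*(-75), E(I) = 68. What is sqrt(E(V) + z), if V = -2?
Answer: I*sqrt(1882) ≈ 43.382*I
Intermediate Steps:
z = -1950 (z = -26*75 = -1950)
sqrt(E(V) + z) = sqrt(68 - 1950) = sqrt(-1882) = I*sqrt(1882)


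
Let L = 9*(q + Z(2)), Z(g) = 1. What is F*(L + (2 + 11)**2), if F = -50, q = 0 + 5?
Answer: -11150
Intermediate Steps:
q = 5
L = 54 (L = 9*(5 + 1) = 9*6 = 54)
F*(L + (2 + 11)**2) = -50*(54 + (2 + 11)**2) = -50*(54 + 13**2) = -50*(54 + 169) = -50*223 = -11150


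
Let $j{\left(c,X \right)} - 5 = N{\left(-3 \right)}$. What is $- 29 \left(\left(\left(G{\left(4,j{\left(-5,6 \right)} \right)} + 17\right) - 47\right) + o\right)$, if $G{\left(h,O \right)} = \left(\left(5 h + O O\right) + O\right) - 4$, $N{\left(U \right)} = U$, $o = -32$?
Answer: $1160$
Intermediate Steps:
$j{\left(c,X \right)} = 2$ ($j{\left(c,X \right)} = 5 - 3 = 2$)
$G{\left(h,O \right)} = -4 + O + O^{2} + 5 h$ ($G{\left(h,O \right)} = \left(\left(5 h + O^{2}\right) + O\right) - 4 = \left(\left(O^{2} + 5 h\right) + O\right) - 4 = \left(O + O^{2} + 5 h\right) - 4 = -4 + O + O^{2} + 5 h$)
$- 29 \left(\left(\left(G{\left(4,j{\left(-5,6 \right)} \right)} + 17\right) - 47\right) + o\right) = - 29 \left(\left(\left(\left(-4 + 2 + 2^{2} + 5 \cdot 4\right) + 17\right) - 47\right) - 32\right) = - 29 \left(\left(\left(\left(-4 + 2 + 4 + 20\right) + 17\right) - 47\right) - 32\right) = - 29 \left(\left(\left(22 + 17\right) - 47\right) - 32\right) = - 29 \left(\left(39 - 47\right) - 32\right) = - 29 \left(-8 - 32\right) = \left(-29\right) \left(-40\right) = 1160$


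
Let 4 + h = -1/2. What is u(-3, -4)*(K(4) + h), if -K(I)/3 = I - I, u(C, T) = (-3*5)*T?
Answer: -270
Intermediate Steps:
u(C, T) = -15*T
K(I) = 0 (K(I) = -3*(I - I) = -3*0 = 0)
h = -9/2 (h = -4 - 1/2 = -9/2 ≈ -4.5000)
u(-3, -4)*(K(4) + h) = (-15*(-4))*(0 - 9/2) = 60*(-9/2) = -270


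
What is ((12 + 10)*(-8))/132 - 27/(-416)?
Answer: -1583/1248 ≈ -1.2684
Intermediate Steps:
((12 + 10)*(-8))/132 - 27/(-416) = (22*(-8))*(1/132) - 27*(-1/416) = -176*1/132 + 27/416 = -4/3 + 27/416 = -1583/1248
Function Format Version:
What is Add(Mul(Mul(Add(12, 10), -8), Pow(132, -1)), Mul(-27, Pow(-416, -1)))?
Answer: Rational(-1583, 1248) ≈ -1.2684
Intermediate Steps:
Add(Mul(Mul(Add(12, 10), -8), Pow(132, -1)), Mul(-27, Pow(-416, -1))) = Add(Mul(Mul(22, -8), Rational(1, 132)), Mul(-27, Rational(-1, 416))) = Add(Mul(-176, Rational(1, 132)), Rational(27, 416)) = Add(Rational(-4, 3), Rational(27, 416)) = Rational(-1583, 1248)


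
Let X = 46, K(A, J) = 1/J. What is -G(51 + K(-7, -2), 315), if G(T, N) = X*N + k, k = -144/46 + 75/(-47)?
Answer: -15658581/1081 ≈ -14485.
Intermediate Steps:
k = -5109/1081 (k = -144*1/46 + 75*(-1/47) = -72/23 - 75/47 = -5109/1081 ≈ -4.7262)
G(T, N) = -5109/1081 + 46*N (G(T, N) = 46*N - 5109/1081 = -5109/1081 + 46*N)
-G(51 + K(-7, -2), 315) = -(-5109/1081 + 46*315) = -(-5109/1081 + 14490) = -1*15658581/1081 = -15658581/1081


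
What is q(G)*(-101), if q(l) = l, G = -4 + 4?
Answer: 0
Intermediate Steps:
G = 0
q(G)*(-101) = 0*(-101) = 0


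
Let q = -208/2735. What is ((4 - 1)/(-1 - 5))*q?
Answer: 104/2735 ≈ 0.038026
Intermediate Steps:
q = -208/2735 (q = -208*1/2735 = -208/2735 ≈ -0.076051)
((4 - 1)/(-1 - 5))*q = ((4 - 1)/(-1 - 5))*(-208/2735) = (3/(-6))*(-208/2735) = (3*(-⅙))*(-208/2735) = -½*(-208/2735) = 104/2735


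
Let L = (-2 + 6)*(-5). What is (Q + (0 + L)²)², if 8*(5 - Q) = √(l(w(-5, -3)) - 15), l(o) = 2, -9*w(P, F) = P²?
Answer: (3240 - I*√13)²/64 ≈ 1.6402e+5 - 365.06*I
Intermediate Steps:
w(P, F) = -P²/9
L = -20 (L = 4*(-5) = -20)
Q = 5 - I*√13/8 (Q = 5 - √(2 - 15)/8 = 5 - I*√13/8 ≈ 5.0 - 0.45069*I)
(Q + (0 + L)²)² = ((5 - I*√13/8) + (0 - 20)²)² = ((5 - I*√13/8) + (-20)²)² = ((5 - I*√13/8) + 400)² = (405 - I*√13/8)²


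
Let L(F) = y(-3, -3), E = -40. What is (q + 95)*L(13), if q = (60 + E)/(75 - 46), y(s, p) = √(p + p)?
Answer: 2775*I*√6/29 ≈ 234.39*I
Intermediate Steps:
y(s, p) = √2*√p (y(s, p) = √(2*p) = √2*√p)
L(F) = I*√6 (L(F) = √2*√(-3) = √2*(I*√3) = I*√6)
q = 20/29 (q = (60 - 40)/(75 - 46) = 20/29 ≈ 0.68966)
(q + 95)*L(13) = (20/29 + 95)*(I*√6) = 2775*(I*√6)/29 = 2775*I*√6/29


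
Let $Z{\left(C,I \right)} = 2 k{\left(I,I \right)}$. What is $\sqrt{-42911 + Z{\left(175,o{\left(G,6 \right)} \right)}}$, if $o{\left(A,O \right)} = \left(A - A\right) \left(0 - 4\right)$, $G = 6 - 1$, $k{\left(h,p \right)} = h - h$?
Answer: $i \sqrt{42911} \approx 207.15 i$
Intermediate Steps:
$k{\left(h,p \right)} = 0$
$G = 5$ ($G = 6 - 1 = 5$)
$o{\left(A,O \right)} = 0$ ($o{\left(A,O \right)} = 0 \left(-4\right) = 0$)
$Z{\left(C,I \right)} = 0$ ($Z{\left(C,I \right)} = 2 \cdot 0 = 0$)
$\sqrt{-42911 + Z{\left(175,o{\left(G,6 \right)} \right)}} = \sqrt{-42911 + 0} = \sqrt{-42911} = i \sqrt{42911}$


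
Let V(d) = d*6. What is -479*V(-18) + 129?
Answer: 51861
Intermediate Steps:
V(d) = 6*d
-479*V(-18) + 129 = -2874*(-18) + 129 = -479*(-108) + 129 = 51732 + 129 = 51861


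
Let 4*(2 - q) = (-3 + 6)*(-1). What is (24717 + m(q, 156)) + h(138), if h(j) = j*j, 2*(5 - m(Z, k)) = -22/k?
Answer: 6827507/156 ≈ 43766.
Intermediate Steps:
q = 11/4 (q = 2 - (-3 + 6)*(-1)/4 = 2 - 3*(-1)/4 = 2 - ¼*(-3) = 2 + ¾ = 11/4 ≈ 2.7500)
m(Z, k) = 5 + 11/k (m(Z, k) = 5 - (-11)/k = 5 + 11/k)
h(j) = j²
(24717 + m(q, 156)) + h(138) = (24717 + (5 + 11/156)) + 138² = (24717 + (5 + 11*(1/156))) + 19044 = (24717 + (5 + 11/156)) + 19044 = (24717 + 791/156) + 19044 = 3856643/156 + 19044 = 6827507/156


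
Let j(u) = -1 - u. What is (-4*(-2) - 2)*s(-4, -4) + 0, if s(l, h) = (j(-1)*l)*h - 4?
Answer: -24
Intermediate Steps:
s(l, h) = -4 (s(l, h) = ((-1 - 1*(-1))*l)*h - 4 = ((-1 + 1)*l)*h - 4 = (0*l)*h - 4 = 0*h - 4 = 0 - 4 = -4)
(-4*(-2) - 2)*s(-4, -4) + 0 = (-4*(-2) - 2)*(-4) + 0 = (8 - 2)*(-4) + 0 = 6*(-4) + 0 = -24 + 0 = -24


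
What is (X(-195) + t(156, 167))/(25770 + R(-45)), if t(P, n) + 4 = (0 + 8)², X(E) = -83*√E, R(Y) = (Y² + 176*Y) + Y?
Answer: 2/661 - 83*I*√195/19830 ≈ 0.0030257 - 0.058448*I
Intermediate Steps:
R(Y) = Y² + 177*Y
t(P, n) = 60 (t(P, n) = -4 + (0 + 8)² = -4 + 8² = -4 + 64 = 60)
(X(-195) + t(156, 167))/(25770 + R(-45)) = (-83*I*√195 + 60)/(25770 - 45*(177 - 45)) = (-83*I*√195 + 60)/(25770 - 45*132) = (-83*I*√195 + 60)/(25770 - 5940) = (60 - 83*I*√195)/19830 = (60 - 83*I*√195)*(1/19830) = 2/661 - 83*I*√195/19830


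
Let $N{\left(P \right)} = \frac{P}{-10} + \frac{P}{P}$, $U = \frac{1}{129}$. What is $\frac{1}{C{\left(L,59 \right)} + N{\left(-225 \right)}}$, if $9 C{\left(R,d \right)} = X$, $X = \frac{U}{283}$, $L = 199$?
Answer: $\frac{657126}{15442463} \approx 0.042553$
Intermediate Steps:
$U = \frac{1}{129} \approx 0.0077519$
$X = \frac{1}{36507}$ ($X = \frac{1}{129 \cdot 283} = \frac{1}{129} \cdot \frac{1}{283} = \frac{1}{36507} \approx 2.7392 \cdot 10^{-5}$)
$N{\left(P \right)} = 1 - \frac{P}{10}$ ($N{\left(P \right)} = P \left(- \frac{1}{10}\right) + 1 = - \frac{P}{10} + 1 = 1 - \frac{P}{10}$)
$C{\left(R,d \right)} = \frac{1}{328563}$ ($C{\left(R,d \right)} = \frac{1}{9} \cdot \frac{1}{36507} = \frac{1}{328563}$)
$\frac{1}{C{\left(L,59 \right)} + N{\left(-225 \right)}} = \frac{1}{\frac{1}{328563} + \left(1 - - \frac{45}{2}\right)} = \frac{1}{\frac{1}{328563} + \left(1 + \frac{45}{2}\right)} = \frac{1}{\frac{1}{328563} + \frac{47}{2}} = \frac{1}{\frac{15442463}{657126}} = \frac{657126}{15442463}$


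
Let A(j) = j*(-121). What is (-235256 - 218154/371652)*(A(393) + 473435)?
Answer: -3103032364295851/30971 ≈ -1.0019e+11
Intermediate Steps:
A(j) = -121*j
(-235256 - 218154/371652)*(A(393) + 473435) = (-235256 - 218154/371652)*(-121*393 + 473435) = (-235256 - 218154*1/371652)*(-47553 + 473435) = (-235256 - 36359/61942)*425882 = -14572263511/61942*425882 = -3103032364295851/30971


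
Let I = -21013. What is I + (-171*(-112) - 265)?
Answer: -2126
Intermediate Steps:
I + (-171*(-112) - 265) = -21013 + (-171*(-112) - 265) = -21013 + (19152 - 265) = -21013 + 18887 = -2126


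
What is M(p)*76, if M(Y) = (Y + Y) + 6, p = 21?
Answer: 3648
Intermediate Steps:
M(Y) = 6 + 2*Y (M(Y) = 2*Y + 6 = 6 + 2*Y)
M(p)*76 = (6 + 2*21)*76 = (6 + 42)*76 = 48*76 = 3648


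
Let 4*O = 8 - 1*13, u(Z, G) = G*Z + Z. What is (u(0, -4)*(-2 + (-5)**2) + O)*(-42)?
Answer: 105/2 ≈ 52.500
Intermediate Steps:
u(Z, G) = Z + G*Z
O = -5/4 (O = (8 - 1*13)/4 = (8 - 13)/4 = (1/4)*(-5) = -5/4 ≈ -1.2500)
(u(0, -4)*(-2 + (-5)**2) + O)*(-42) = ((0*(1 - 4))*(-2 + (-5)**2) - 5/4)*(-42) = ((0*(-3))*(-2 + 25) - 5/4)*(-42) = (0*23 - 5/4)*(-42) = (0 - 5/4)*(-42) = -5/4*(-42) = 105/2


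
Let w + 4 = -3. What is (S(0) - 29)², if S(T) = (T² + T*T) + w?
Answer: 1296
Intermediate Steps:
w = -7 (w = -4 - 3 = -7)
S(T) = -7 + 2*T² (S(T) = (T² + T*T) - 7 = (T² + T²) - 7 = 2*T² - 7 = -7 + 2*T²)
(S(0) - 29)² = ((-7 + 2*0²) - 29)² = ((-7 + 2*0) - 29)² = ((-7 + 0) - 29)² = (-7 - 29)² = (-36)² = 1296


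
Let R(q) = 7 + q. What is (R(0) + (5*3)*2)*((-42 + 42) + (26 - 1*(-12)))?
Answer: 1406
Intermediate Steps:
(R(0) + (5*3)*2)*((-42 + 42) + (26 - 1*(-12))) = ((7 + 0) + (5*3)*2)*((-42 + 42) + (26 - 1*(-12))) = (7 + 15*2)*(0 + (26 + 12)) = (7 + 30)*(0 + 38) = 37*38 = 1406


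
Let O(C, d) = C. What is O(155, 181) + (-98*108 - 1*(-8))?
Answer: -10421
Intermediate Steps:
O(155, 181) + (-98*108 - 1*(-8)) = 155 + (-98*108 - 1*(-8)) = 155 + (-10584 + 8) = 155 - 10576 = -10421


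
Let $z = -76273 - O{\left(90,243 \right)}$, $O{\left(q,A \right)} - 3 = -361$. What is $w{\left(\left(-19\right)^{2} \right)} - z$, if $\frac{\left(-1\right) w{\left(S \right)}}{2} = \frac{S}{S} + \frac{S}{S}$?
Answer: $75911$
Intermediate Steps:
$O{\left(q,A \right)} = -358$ ($O{\left(q,A \right)} = 3 - 361 = -358$)
$w{\left(S \right)} = -4$ ($w{\left(S \right)} = - 2 \left(\frac{S}{S} + \frac{S}{S}\right) = - 2 \left(1 + 1\right) = \left(-2\right) 2 = -4$)
$z = -75915$ ($z = -76273 - -358 = -76273 + 358 = -75915$)
$w{\left(\left(-19\right)^{2} \right)} - z = -4 - -75915 = -4 + 75915 = 75911$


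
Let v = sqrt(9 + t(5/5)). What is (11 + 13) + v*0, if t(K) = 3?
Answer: 24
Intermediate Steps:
v = 2*sqrt(3) (v = sqrt(9 + 3) = sqrt(12) = 2*sqrt(3) ≈ 3.4641)
(11 + 13) + v*0 = (11 + 13) + (2*sqrt(3))*0 = 24 + 0 = 24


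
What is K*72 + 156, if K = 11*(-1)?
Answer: -636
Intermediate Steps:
K = -11
K*72 + 156 = -11*72 + 156 = -792 + 156 = -636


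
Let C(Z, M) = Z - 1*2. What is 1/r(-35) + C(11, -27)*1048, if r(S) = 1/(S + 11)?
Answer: 9408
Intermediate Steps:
C(Z, M) = -2 + Z (C(Z, M) = Z - 2 = -2 + Z)
r(S) = 1/(11 + S)
1/r(-35) + C(11, -27)*1048 = 1/(1/(11 - 35)) + (-2 + 11)*1048 = 1/(1/(-24)) + 9*1048 = 1/(-1/24) + 9432 = -24 + 9432 = 9408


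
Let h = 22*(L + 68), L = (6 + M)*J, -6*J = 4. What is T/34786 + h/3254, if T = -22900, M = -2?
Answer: -18388142/84895233 ≈ -0.21660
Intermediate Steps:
J = -2/3 (J = -1/6*4 = -2/3 ≈ -0.66667)
L = -8/3 (L = (6 - 2)*(-2/3) = 4*(-2/3) = -8/3 ≈ -2.6667)
h = 4312/3 (h = 22*(-8/3 + 68) = 22*(196/3) = 4312/3 ≈ 1437.3)
T/34786 + h/3254 = -22900/34786 + (4312/3)/3254 = -22900*1/34786 + (4312/3)*(1/3254) = -11450/17393 + 2156/4881 = -18388142/84895233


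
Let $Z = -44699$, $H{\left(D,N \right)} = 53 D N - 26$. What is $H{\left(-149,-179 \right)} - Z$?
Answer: $1458236$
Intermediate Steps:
$H{\left(D,N \right)} = -26 + 53 D N$ ($H{\left(D,N \right)} = 53 D N - 26 = -26 + 53 D N$)
$H{\left(-149,-179 \right)} - Z = \left(-26 + 53 \left(-149\right) \left(-179\right)\right) - -44699 = \left(-26 + 1413563\right) + 44699 = 1413537 + 44699 = 1458236$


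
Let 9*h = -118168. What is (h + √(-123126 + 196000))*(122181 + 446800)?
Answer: -67235346808/9 + 568981*√72874 ≈ -7.3170e+9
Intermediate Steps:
h = -118168/9 (h = (⅑)*(-118168) = -118168/9 ≈ -13130.)
(h + √(-123126 + 196000))*(122181 + 446800) = (-118168/9 + √(-123126 + 196000))*(122181 + 446800) = (-118168/9 + √72874)*568981 = -67235346808/9 + 568981*√72874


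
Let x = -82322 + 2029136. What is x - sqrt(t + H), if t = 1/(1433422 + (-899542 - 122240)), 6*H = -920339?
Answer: 1946814 - I*sqrt(58480924923189210)/617460 ≈ 1.9468e+6 - 391.65*I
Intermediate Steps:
H = -920339/6 (H = (1/6)*(-920339) = -920339/6 ≈ -1.5339e+5)
x = 1946814
t = 1/411640 (t = 1/(1433422 - 1021782) = 1/411640 ≈ 2.4293e-6)
x - sqrt(t + H) = 1946814 - sqrt(1/411640 - 920339/6) = 1946814 - sqrt(-189424172977/1234920) = 1946814 - I*sqrt(58480924923189210)/617460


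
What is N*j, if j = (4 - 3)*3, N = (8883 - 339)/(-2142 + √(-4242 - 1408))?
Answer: -27451872/2296907 - 64080*I*√226/2296907 ≈ -11.952 - 0.4194*I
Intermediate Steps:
N = 8544/(-2142 + 5*I*√226) (N = 8544/(-2142 + √(-5650)) = 8544/(-2142 + 5*I*√226) ≈ -3.9839 - 0.1398*I)
j = 3 (j = 1*3 = 3)
N*j = (-9150624/2296907 - 21360*I*√226/2296907)*3 = -27451872/2296907 - 64080*I*√226/2296907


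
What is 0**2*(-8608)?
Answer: 0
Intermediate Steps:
0**2*(-8608) = 0*(-8608) = 0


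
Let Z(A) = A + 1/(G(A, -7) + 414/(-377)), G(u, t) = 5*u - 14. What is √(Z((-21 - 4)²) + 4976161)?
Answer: √6841085753462909595/1172433 ≈ 2230.9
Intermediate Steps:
G(u, t) = -14 + 5*u
Z(A) = A + 1/(-5692/377 + 5*A) (Z(A) = A + 1/((-14 + 5*A) + 414/(-377)) = A + 1/((-14 + 5*A) + 414*(-1/377)) = A + 1/((-14 + 5*A) - 414/377) = A + 1/(-5692/377 + 5*A))
√(Z((-21 - 4)²) + 4976161) = √((377 - 5692*(-21 - 4)² + 1885*((-21 - 4)²)²)/(-5692 + 1885*(-21 - 4)²) + 4976161) = √((377 - 5692*(-25)² + 1885*((-25)²)²)/(-5692 + 1885*(-25)²) + 4976161) = √((377 - 5692*625 + 1885*625²)/(-5692 + 1885*625) + 4976161) = √((377 - 3557500 + 1885*390625)/(-5692 + 1178125) + 4976161) = √((377 - 3557500 + 736328125)/1172433 + 4976161) = √((1/1172433)*732771002 + 4976161) = √(732771002/1172433 + 4976161) = √(5834948140715/1172433) = √6841085753462909595/1172433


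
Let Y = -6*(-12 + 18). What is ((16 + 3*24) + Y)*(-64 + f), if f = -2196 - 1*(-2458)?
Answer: 10296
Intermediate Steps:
f = 262 (f = -2196 + 2458 = 262)
Y = -36 (Y = -6*6 = -36)
((16 + 3*24) + Y)*(-64 + f) = ((16 + 3*24) - 36)*(-64 + 262) = ((16 + 72) - 36)*198 = (88 - 36)*198 = 52*198 = 10296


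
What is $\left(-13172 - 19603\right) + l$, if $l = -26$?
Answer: $-32801$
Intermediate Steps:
$\left(-13172 - 19603\right) + l = \left(-13172 - 19603\right) - 26 = -32775 - 26 = -32801$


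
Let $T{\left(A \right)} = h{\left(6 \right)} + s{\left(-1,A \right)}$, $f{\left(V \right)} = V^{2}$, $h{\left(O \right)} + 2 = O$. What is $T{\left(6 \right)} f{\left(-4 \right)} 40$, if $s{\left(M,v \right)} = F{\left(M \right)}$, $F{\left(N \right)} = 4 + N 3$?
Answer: $3200$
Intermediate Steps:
$h{\left(O \right)} = -2 + O$
$F{\left(N \right)} = 4 + 3 N$
$s{\left(M,v \right)} = 4 + 3 M$
$T{\left(A \right)} = 5$ ($T{\left(A \right)} = \left(-2 + 6\right) + \left(4 + 3 \left(-1\right)\right) = 4 + \left(4 - 3\right) = 4 + 1 = 5$)
$T{\left(6 \right)} f{\left(-4 \right)} 40 = 5 \left(-4\right)^{2} \cdot 40 = 5 \cdot 16 \cdot 40 = 80 \cdot 40 = 3200$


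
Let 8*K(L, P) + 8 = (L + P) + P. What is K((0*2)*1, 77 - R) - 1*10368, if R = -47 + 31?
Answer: -41383/4 ≈ -10346.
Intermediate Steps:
R = -16
K(L, P) = -1 + P/4 + L/8 (K(L, P) = -1 + ((L + P) + P)/8 = -1 + (L + 2*P)/8 = -1 + (P/4 + L/8) = -1 + P/4 + L/8)
K((0*2)*1, 77 - R) - 1*10368 = (-1 + (77 - 1*(-16))/4 + ((0*2)*1)/8) - 1*10368 = (-1 + (77 + 16)/4 + (0*1)/8) - 10368 = (-1 + (¼)*93 + (⅛)*0) - 10368 = (-1 + 93/4 + 0) - 10368 = 89/4 - 10368 = -41383/4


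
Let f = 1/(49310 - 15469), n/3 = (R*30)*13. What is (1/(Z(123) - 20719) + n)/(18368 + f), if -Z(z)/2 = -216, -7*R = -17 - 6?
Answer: 18474585759083/88271585761401 ≈ 0.20929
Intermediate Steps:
R = 23/7 (R = -(-17 - 6)/7 = -1/7*(-23) = 23/7 ≈ 3.2857)
n = 26910/7 (n = 3*(((23/7)*30)*13) = 3*((690/7)*13) = 3*(8970/7) = 26910/7 ≈ 3844.3)
f = 1/33841 ≈ 2.9550e-5
Z(z) = 432 (Z(z) = -2*(-216) = 432)
(1/(Z(123) - 20719) + n)/(18368 + f) = (1/(432 - 20719) + 26910/7)/(18368 + 1/33841) = (1/(-20287) + 26910/7)/(621591489/33841) = (-1/20287 + 26910/7)*(33841/621591489) = (545923163/142009)*(33841/621591489) = 18474585759083/88271585761401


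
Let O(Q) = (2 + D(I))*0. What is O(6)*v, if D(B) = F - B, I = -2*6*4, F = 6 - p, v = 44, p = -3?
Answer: 0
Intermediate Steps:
F = 9 (F = 6 - 1*(-3) = 6 + 3 = 9)
I = -48 (I = -12*4 = -48)
D(B) = 9 - B
O(Q) = 0 (O(Q) = (2 + (9 - 1*(-48)))*0 = (2 + (9 + 48))*0 = (2 + 57)*0 = 59*0 = 0)
O(6)*v = 0*44 = 0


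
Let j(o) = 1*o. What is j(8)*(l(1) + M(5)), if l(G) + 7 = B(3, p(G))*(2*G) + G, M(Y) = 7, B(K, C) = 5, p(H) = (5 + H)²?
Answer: 88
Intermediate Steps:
j(o) = o
l(G) = -7 + 11*G (l(G) = -7 + (5*(2*G) + G) = -7 + (10*G + G) = -7 + 11*G)
j(8)*(l(1) + M(5)) = 8*((-7 + 11*1) + 7) = 8*((-7 + 11) + 7) = 8*(4 + 7) = 8*11 = 88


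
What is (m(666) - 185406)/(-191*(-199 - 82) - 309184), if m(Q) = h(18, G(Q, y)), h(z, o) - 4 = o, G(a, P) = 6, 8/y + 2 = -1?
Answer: 185396/255513 ≈ 0.72558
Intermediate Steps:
y = -8/3 (y = 8/(-2 - 1) = 8/(-3) = 8*(-1/3) = -8/3 ≈ -2.6667)
h(z, o) = 4 + o
m(Q) = 10 (m(Q) = 4 + 6 = 10)
(m(666) - 185406)/(-191*(-199 - 82) - 309184) = (10 - 185406)/(-191*(-199 - 82) - 309184) = -185396/(-191*(-281) - 309184) = -185396/(53671 - 309184) = -185396/(-255513) = -185396*(-1/255513) = 185396/255513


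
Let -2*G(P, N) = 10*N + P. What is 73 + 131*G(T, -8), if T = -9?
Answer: 11805/2 ≈ 5902.5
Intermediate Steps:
G(P, N) = -5*N - P/2 (G(P, N) = -(10*N + P)/2 = -(P + 10*N)/2 = -5*N - P/2)
73 + 131*G(T, -8) = 73 + 131*(-5*(-8) - 1/2*(-9)) = 73 + 131*(40 + 9/2) = 73 + 131*(89/2) = 73 + 11659/2 = 11805/2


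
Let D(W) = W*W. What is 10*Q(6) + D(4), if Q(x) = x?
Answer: 76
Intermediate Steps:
D(W) = W²
10*Q(6) + D(4) = 10*6 + 4² = 60 + 16 = 76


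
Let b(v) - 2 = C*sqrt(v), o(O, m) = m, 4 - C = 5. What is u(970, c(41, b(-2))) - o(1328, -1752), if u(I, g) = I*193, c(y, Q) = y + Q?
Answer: 188962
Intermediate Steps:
C = -1 (C = 4 - 1*5 = 4 - 5 = -1)
b(v) = 2 - sqrt(v)
c(y, Q) = Q + y
u(I, g) = 193*I
u(970, c(41, b(-2))) - o(1328, -1752) = 193*970 - 1*(-1752) = 187210 + 1752 = 188962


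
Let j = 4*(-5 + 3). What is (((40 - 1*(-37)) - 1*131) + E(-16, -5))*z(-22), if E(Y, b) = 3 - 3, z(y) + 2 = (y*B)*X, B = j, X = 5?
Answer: -47412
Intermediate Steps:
j = -8 (j = 4*(-2) = -8)
B = -8
z(y) = -2 - 40*y (z(y) = -2 + (y*(-8))*5 = -2 - 8*y*5 = -2 - 40*y)
E(Y, b) = 0
(((40 - 1*(-37)) - 1*131) + E(-16, -5))*z(-22) = (((40 - 1*(-37)) - 1*131) + 0)*(-2 - 40*(-22)) = (((40 + 37) - 131) + 0)*(-2 + 880) = ((77 - 131) + 0)*878 = (-54 + 0)*878 = -54*878 = -47412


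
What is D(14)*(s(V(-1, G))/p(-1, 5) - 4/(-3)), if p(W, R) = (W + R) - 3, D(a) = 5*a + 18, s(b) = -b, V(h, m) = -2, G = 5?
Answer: 880/3 ≈ 293.33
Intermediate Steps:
D(a) = 18 + 5*a
p(W, R) = -3 + R + W (p(W, R) = (R + W) - 3 = -3 + R + W)
D(14)*(s(V(-1, G))/p(-1, 5) - 4/(-3)) = (18 + 5*14)*((-1*(-2))/(-3 + 5 - 1) - 4/(-3)) = (18 + 70)*(2/1 - 4*(-⅓)) = 88*(2*1 + 4/3) = 88*(2 + 4/3) = 88*(10/3) = 880/3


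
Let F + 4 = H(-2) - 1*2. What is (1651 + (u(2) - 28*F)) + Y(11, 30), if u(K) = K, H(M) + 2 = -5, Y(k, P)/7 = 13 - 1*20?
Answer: 1968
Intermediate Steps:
Y(k, P) = -49 (Y(k, P) = 7*(13 - 1*20) = 7*(13 - 20) = 7*(-7) = -49)
H(M) = -7 (H(M) = -2 - 5 = -7)
F = -13 (F = -4 + (-7 - 1*2) = -4 + (-7 - 2) = -4 - 9 = -13)
(1651 + (u(2) - 28*F)) + Y(11, 30) = (1651 + (2 - 28*(-13))) - 49 = (1651 + (2 + 364)) - 49 = (1651 + 366) - 49 = 2017 - 49 = 1968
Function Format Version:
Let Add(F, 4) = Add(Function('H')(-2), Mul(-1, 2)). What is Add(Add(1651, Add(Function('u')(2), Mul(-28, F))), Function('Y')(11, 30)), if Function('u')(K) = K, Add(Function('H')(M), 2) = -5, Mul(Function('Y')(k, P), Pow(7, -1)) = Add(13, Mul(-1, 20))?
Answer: 1968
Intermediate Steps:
Function('Y')(k, P) = -49 (Function('Y')(k, P) = Mul(7, Add(13, Mul(-1, 20))) = Mul(7, Add(13, -20)) = Mul(7, -7) = -49)
Function('H')(M) = -7 (Function('H')(M) = Add(-2, -5) = -7)
F = -13 (F = Add(-4, Add(-7, Mul(-1, 2))) = Add(-4, Add(-7, -2)) = Add(-4, -9) = -13)
Add(Add(1651, Add(Function('u')(2), Mul(-28, F))), Function('Y')(11, 30)) = Add(Add(1651, Add(2, Mul(-28, -13))), -49) = Add(Add(1651, Add(2, 364)), -49) = Add(Add(1651, 366), -49) = Add(2017, -49) = 1968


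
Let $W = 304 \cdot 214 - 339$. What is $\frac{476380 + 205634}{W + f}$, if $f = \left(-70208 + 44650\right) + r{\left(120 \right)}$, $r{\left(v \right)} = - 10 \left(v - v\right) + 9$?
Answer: $\frac{113669}{6528} \approx 17.413$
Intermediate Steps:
$r{\left(v \right)} = 9$ ($r{\left(v \right)} = \left(-10\right) 0 + 9 = 0 + 9 = 9$)
$W = 64717$ ($W = 65056 - 339 = 64717$)
$f = -25549$ ($f = \left(-70208 + 44650\right) + 9 = -25558 + 9 = -25549$)
$\frac{476380 + 205634}{W + f} = \frac{476380 + 205634}{64717 - 25549} = \frac{682014}{39168} = 682014 \cdot \frac{1}{39168} = \frac{113669}{6528}$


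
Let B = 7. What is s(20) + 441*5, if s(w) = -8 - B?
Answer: 2190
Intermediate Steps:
s(w) = -15 (s(w) = -8 - 1*7 = -8 - 7 = -15)
s(20) + 441*5 = -15 + 441*5 = -15 + 2205 = 2190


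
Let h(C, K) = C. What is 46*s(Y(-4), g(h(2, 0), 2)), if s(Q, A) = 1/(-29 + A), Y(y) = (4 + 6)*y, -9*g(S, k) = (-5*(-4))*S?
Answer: -414/301 ≈ -1.3754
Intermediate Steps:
g(S, k) = -20*S/9 (g(S, k) = -(-5*(-4))*S/9 = -20*S/9)
Y(y) = 10*y
46*s(Y(-4), g(h(2, 0), 2)) = 46/(-29 - 20/9*2) = 46/(-29 - 40/9) = 46/(-301/9) = 46*(-9/301) = -414/301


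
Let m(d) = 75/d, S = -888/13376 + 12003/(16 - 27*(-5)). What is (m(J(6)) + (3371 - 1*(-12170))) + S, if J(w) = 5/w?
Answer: 3966442087/252472 ≈ 15710.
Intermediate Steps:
S = 20052255/252472 (S = -888*1/13376 + 12003/(16 + 135) = -111/1672 + 12003/151 = 20052255/252472 ≈ 79.424)
(m(J(6)) + (3371 - 1*(-12170))) + S = (75/((5/6)) + (3371 - 1*(-12170))) + 20052255/252472 = (75/((5*(⅙))) + (3371 + 12170)) + 20052255/252472 = (75/(⅚) + 15541) + 20052255/252472 = (75*(6/5) + 15541) + 20052255/252472 = (90 + 15541) + 20052255/252472 = 15631 + 20052255/252472 = 3966442087/252472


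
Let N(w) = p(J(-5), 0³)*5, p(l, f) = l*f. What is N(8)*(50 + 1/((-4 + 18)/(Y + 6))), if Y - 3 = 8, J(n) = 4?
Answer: 0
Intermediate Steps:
p(l, f) = f*l
Y = 11 (Y = 3 + 8 = 11)
N(w) = 0 (N(w) = (0³*4)*5 = (0*4)*5 = 0*5 = 0)
N(8)*(50 + 1/((-4 + 18)/(Y + 6))) = 0*(50 + 1/((-4 + 18)/(11 + 6))) = 0*(50 + 1/(14/17)) = 0*(50 + 17/14) = 0*(717/14) = 0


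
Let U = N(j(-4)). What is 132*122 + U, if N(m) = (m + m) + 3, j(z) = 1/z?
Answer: 32213/2 ≈ 16107.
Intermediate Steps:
N(m) = 3 + 2*m (N(m) = 2*m + 3 = 3 + 2*m)
U = 5/2 (U = 3 + 2/(-4) = 3 + 2*(-¼) = 3 - ½ = 5/2 ≈ 2.5000)
132*122 + U = 132*122 + 5/2 = 16104 + 5/2 = 32213/2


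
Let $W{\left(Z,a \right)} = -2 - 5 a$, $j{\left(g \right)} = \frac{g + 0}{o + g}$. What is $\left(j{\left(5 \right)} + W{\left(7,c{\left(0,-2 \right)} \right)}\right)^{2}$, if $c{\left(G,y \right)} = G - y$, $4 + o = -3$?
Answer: $\frac{841}{4} \approx 210.25$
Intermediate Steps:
$o = -7$ ($o = -4 - 3 = -7$)
$j{\left(g \right)} = \frac{g}{-7 + g}$ ($j{\left(g \right)} = \frac{g + 0}{-7 + g} = \frac{g}{-7 + g}$)
$W{\left(Z,a \right)} = -2 - 5 a$
$\left(j{\left(5 \right)} + W{\left(7,c{\left(0,-2 \right)} \right)}\right)^{2} = \left(\frac{5}{-7 + 5} - \left(2 + 5 \left(0 - -2\right)\right)\right)^{2} = \left(\frac{5}{-2} - \left(2 + 5 \left(0 + 2\right)\right)\right)^{2} = \left(5 \left(- \frac{1}{2}\right) - 12\right)^{2} = \left(- \frac{5}{2} - 12\right)^{2} = \left(- \frac{29}{2}\right)^{2} = \frac{841}{4}$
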